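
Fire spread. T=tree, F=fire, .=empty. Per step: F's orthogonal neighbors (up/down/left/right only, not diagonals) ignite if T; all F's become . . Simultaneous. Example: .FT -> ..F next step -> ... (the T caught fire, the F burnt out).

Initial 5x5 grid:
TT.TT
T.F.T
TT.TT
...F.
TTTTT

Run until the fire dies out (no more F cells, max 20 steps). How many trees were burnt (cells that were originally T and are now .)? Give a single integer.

Answer: 10

Derivation:
Step 1: +2 fires, +2 burnt (F count now 2)
Step 2: +3 fires, +2 burnt (F count now 3)
Step 3: +2 fires, +3 burnt (F count now 2)
Step 4: +2 fires, +2 burnt (F count now 2)
Step 5: +1 fires, +2 burnt (F count now 1)
Step 6: +0 fires, +1 burnt (F count now 0)
Fire out after step 6
Initially T: 15, now '.': 20
Total burnt (originally-T cells now '.'): 10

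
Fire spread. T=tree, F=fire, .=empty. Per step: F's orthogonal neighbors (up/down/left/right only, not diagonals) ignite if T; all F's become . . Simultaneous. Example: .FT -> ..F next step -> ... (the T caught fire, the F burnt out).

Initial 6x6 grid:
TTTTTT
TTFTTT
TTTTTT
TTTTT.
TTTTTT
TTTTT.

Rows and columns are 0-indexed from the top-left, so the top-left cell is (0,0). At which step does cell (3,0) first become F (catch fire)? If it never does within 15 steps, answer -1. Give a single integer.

Step 1: cell (3,0)='T' (+4 fires, +1 burnt)
Step 2: cell (3,0)='T' (+7 fires, +4 burnt)
Step 3: cell (3,0)='T' (+8 fires, +7 burnt)
Step 4: cell (3,0)='F' (+7 fires, +8 burnt)
  -> target ignites at step 4
Step 5: cell (3,0)='.' (+4 fires, +7 burnt)
Step 6: cell (3,0)='.' (+3 fires, +4 burnt)
Step 7: cell (3,0)='.' (+0 fires, +3 burnt)
  fire out at step 7

4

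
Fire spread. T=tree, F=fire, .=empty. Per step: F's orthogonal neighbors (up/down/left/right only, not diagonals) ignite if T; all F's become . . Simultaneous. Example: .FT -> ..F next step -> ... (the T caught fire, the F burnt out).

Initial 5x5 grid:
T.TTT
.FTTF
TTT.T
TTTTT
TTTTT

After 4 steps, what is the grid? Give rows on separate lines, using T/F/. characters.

Step 1: 5 trees catch fire, 2 burn out
  T.TTF
  ..FF.
  TFT.F
  TTTTT
  TTTTT
Step 2: 6 trees catch fire, 5 burn out
  T.FF.
  .....
  F.F..
  TFTTF
  TTTTT
Step 3: 5 trees catch fire, 6 burn out
  T....
  .....
  .....
  F.FF.
  TFTTF
Step 4: 3 trees catch fire, 5 burn out
  T....
  .....
  .....
  .....
  F.FF.

T....
.....
.....
.....
F.FF.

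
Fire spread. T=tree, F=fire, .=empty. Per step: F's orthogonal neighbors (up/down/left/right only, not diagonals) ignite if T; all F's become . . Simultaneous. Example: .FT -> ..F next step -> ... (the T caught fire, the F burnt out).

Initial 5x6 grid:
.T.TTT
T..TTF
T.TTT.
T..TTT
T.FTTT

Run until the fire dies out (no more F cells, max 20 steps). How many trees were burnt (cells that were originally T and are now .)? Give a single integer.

Step 1: +3 fires, +2 burnt (F count now 3)
Step 2: +5 fires, +3 burnt (F count now 5)
Step 3: +4 fires, +5 burnt (F count now 4)
Step 4: +2 fires, +4 burnt (F count now 2)
Step 5: +0 fires, +2 burnt (F count now 0)
Fire out after step 5
Initially T: 19, now '.': 25
Total burnt (originally-T cells now '.'): 14

Answer: 14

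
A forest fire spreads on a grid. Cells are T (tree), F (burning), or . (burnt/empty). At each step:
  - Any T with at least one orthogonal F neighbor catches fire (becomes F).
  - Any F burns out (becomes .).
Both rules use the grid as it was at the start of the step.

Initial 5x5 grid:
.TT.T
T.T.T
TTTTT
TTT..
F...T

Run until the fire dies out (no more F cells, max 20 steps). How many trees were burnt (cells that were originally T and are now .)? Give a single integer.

Step 1: +1 fires, +1 burnt (F count now 1)
Step 2: +2 fires, +1 burnt (F count now 2)
Step 3: +3 fires, +2 burnt (F count now 3)
Step 4: +1 fires, +3 burnt (F count now 1)
Step 5: +2 fires, +1 burnt (F count now 2)
Step 6: +2 fires, +2 burnt (F count now 2)
Step 7: +2 fires, +2 burnt (F count now 2)
Step 8: +1 fires, +2 burnt (F count now 1)
Step 9: +0 fires, +1 burnt (F count now 0)
Fire out after step 9
Initially T: 15, now '.': 24
Total burnt (originally-T cells now '.'): 14

Answer: 14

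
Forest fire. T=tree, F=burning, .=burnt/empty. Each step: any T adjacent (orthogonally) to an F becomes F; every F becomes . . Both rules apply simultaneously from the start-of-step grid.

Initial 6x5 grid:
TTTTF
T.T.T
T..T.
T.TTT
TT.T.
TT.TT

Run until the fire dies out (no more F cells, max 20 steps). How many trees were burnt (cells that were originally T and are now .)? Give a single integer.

Answer: 13

Derivation:
Step 1: +2 fires, +1 burnt (F count now 2)
Step 2: +1 fires, +2 burnt (F count now 1)
Step 3: +2 fires, +1 burnt (F count now 2)
Step 4: +1 fires, +2 burnt (F count now 1)
Step 5: +1 fires, +1 burnt (F count now 1)
Step 6: +1 fires, +1 burnt (F count now 1)
Step 7: +1 fires, +1 burnt (F count now 1)
Step 8: +1 fires, +1 burnt (F count now 1)
Step 9: +2 fires, +1 burnt (F count now 2)
Step 10: +1 fires, +2 burnt (F count now 1)
Step 11: +0 fires, +1 burnt (F count now 0)
Fire out after step 11
Initially T: 20, now '.': 23
Total burnt (originally-T cells now '.'): 13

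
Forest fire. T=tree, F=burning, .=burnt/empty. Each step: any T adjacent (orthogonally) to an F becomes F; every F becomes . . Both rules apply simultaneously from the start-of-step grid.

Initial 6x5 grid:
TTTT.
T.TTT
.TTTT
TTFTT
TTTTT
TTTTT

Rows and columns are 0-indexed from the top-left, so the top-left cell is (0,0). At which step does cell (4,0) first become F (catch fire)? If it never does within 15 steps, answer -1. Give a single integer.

Step 1: cell (4,0)='T' (+4 fires, +1 burnt)
Step 2: cell (4,0)='T' (+8 fires, +4 burnt)
Step 3: cell (4,0)='F' (+7 fires, +8 burnt)
  -> target ignites at step 3
Step 4: cell (4,0)='.' (+5 fires, +7 burnt)
Step 5: cell (4,0)='.' (+1 fires, +5 burnt)
Step 6: cell (4,0)='.' (+1 fires, +1 burnt)
Step 7: cell (4,0)='.' (+0 fires, +1 burnt)
  fire out at step 7

3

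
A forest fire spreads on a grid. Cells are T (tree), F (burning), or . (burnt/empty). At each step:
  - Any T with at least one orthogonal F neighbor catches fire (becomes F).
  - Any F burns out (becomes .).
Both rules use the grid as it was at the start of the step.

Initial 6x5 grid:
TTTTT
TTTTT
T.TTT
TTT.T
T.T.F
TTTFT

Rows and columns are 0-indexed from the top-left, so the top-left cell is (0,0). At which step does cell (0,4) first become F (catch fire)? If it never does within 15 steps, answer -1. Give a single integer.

Step 1: cell (0,4)='T' (+3 fires, +2 burnt)
Step 2: cell (0,4)='T' (+3 fires, +3 burnt)
Step 3: cell (0,4)='T' (+4 fires, +3 burnt)
Step 4: cell (0,4)='F' (+5 fires, +4 burnt)
  -> target ignites at step 4
Step 5: cell (0,4)='.' (+3 fires, +5 burnt)
Step 6: cell (0,4)='.' (+3 fires, +3 burnt)
Step 7: cell (0,4)='.' (+2 fires, +3 burnt)
Step 8: cell (0,4)='.' (+1 fires, +2 burnt)
Step 9: cell (0,4)='.' (+0 fires, +1 burnt)
  fire out at step 9

4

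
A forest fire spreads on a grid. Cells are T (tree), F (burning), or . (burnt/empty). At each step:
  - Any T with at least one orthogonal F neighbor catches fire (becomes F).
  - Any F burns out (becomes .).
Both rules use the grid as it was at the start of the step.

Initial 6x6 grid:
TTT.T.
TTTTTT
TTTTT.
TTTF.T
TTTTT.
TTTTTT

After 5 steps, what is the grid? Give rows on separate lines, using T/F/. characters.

Step 1: 3 trees catch fire, 1 burn out
  TTT.T.
  TTTTTT
  TTTFT.
  TTF..T
  TTTFT.
  TTTTTT
Step 2: 7 trees catch fire, 3 burn out
  TTT.T.
  TTTFTT
  TTF.F.
  TF...T
  TTF.F.
  TTTFTT
Step 3: 7 trees catch fire, 7 burn out
  TTT.T.
  TTF.FT
  TF....
  F....T
  TF....
  TTF.FT
Step 4: 8 trees catch fire, 7 burn out
  TTF.F.
  TF...F
  F.....
  .....T
  F.....
  TF...F
Step 5: 3 trees catch fire, 8 burn out
  TF....
  F.....
  ......
  .....T
  ......
  F.....

TF....
F.....
......
.....T
......
F.....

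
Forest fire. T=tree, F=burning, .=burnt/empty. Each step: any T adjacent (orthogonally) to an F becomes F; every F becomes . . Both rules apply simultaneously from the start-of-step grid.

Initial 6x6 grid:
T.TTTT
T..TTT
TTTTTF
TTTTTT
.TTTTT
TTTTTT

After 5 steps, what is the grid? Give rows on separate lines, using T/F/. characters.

Step 1: 3 trees catch fire, 1 burn out
  T.TTTT
  T..TTF
  TTTTF.
  TTTTTF
  .TTTTT
  TTTTTT
Step 2: 5 trees catch fire, 3 burn out
  T.TTTF
  T..TF.
  TTTF..
  TTTTF.
  .TTTTF
  TTTTTT
Step 3: 6 trees catch fire, 5 burn out
  T.TTF.
  T..F..
  TTF...
  TTTF..
  .TTTF.
  TTTTTF
Step 4: 5 trees catch fire, 6 burn out
  T.TF..
  T.....
  TF....
  TTF...
  .TTF..
  TTTTF.
Step 5: 5 trees catch fire, 5 burn out
  T.F...
  T.....
  F.....
  TF....
  .TF...
  TTTF..

T.F...
T.....
F.....
TF....
.TF...
TTTF..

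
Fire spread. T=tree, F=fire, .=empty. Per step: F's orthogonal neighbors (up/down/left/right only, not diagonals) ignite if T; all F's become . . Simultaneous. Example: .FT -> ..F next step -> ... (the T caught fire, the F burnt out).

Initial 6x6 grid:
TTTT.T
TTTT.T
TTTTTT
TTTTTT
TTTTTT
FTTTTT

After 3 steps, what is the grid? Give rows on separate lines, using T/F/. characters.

Step 1: 2 trees catch fire, 1 burn out
  TTTT.T
  TTTT.T
  TTTTTT
  TTTTTT
  FTTTTT
  .FTTTT
Step 2: 3 trees catch fire, 2 burn out
  TTTT.T
  TTTT.T
  TTTTTT
  FTTTTT
  .FTTTT
  ..FTTT
Step 3: 4 trees catch fire, 3 burn out
  TTTT.T
  TTTT.T
  FTTTTT
  .FTTTT
  ..FTTT
  ...FTT

TTTT.T
TTTT.T
FTTTTT
.FTTTT
..FTTT
...FTT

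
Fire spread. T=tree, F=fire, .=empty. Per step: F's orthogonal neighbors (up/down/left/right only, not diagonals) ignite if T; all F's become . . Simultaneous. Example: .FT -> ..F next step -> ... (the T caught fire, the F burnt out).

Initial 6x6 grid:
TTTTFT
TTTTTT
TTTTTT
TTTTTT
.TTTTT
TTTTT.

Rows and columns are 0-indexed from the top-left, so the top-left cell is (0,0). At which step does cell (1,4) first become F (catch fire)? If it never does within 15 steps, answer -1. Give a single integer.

Step 1: cell (1,4)='F' (+3 fires, +1 burnt)
  -> target ignites at step 1
Step 2: cell (1,4)='.' (+4 fires, +3 burnt)
Step 3: cell (1,4)='.' (+5 fires, +4 burnt)
Step 4: cell (1,4)='.' (+6 fires, +5 burnt)
Step 5: cell (1,4)='.' (+6 fires, +6 burnt)
Step 6: cell (1,4)='.' (+4 fires, +6 burnt)
Step 7: cell (1,4)='.' (+3 fires, +4 burnt)
Step 8: cell (1,4)='.' (+1 fires, +3 burnt)
Step 9: cell (1,4)='.' (+1 fires, +1 burnt)
Step 10: cell (1,4)='.' (+0 fires, +1 burnt)
  fire out at step 10

1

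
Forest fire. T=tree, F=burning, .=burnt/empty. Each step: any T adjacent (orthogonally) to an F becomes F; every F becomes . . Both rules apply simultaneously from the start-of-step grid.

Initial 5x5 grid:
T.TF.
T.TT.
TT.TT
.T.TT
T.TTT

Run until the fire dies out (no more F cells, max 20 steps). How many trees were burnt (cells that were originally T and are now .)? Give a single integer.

Answer: 10

Derivation:
Step 1: +2 fires, +1 burnt (F count now 2)
Step 2: +2 fires, +2 burnt (F count now 2)
Step 3: +2 fires, +2 burnt (F count now 2)
Step 4: +2 fires, +2 burnt (F count now 2)
Step 5: +2 fires, +2 burnt (F count now 2)
Step 6: +0 fires, +2 burnt (F count now 0)
Fire out after step 6
Initially T: 16, now '.': 19
Total burnt (originally-T cells now '.'): 10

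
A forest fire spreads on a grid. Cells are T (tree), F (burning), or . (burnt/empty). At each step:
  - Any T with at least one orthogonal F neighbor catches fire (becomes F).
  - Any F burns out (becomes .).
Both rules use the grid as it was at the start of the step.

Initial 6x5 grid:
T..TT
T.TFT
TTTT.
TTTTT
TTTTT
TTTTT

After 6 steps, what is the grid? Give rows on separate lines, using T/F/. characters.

Step 1: 4 trees catch fire, 1 burn out
  T..FT
  T.F.F
  TTTF.
  TTTTT
  TTTTT
  TTTTT
Step 2: 3 trees catch fire, 4 burn out
  T...F
  T....
  TTF..
  TTTFT
  TTTTT
  TTTTT
Step 3: 4 trees catch fire, 3 burn out
  T....
  T....
  TF...
  TTF.F
  TTTFT
  TTTTT
Step 4: 5 trees catch fire, 4 burn out
  T....
  T....
  F....
  TF...
  TTF.F
  TTTFT
Step 5: 5 trees catch fire, 5 burn out
  T....
  F....
  .....
  F....
  TF...
  TTF.F
Step 6: 3 trees catch fire, 5 burn out
  F....
  .....
  .....
  .....
  F....
  TF...

F....
.....
.....
.....
F....
TF...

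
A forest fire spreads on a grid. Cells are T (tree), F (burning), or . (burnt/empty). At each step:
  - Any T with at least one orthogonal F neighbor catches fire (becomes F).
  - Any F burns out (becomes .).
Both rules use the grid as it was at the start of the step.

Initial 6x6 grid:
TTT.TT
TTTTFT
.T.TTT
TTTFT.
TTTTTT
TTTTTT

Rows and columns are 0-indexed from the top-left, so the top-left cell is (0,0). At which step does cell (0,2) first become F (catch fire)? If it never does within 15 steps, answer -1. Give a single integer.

Step 1: cell (0,2)='T' (+8 fires, +2 burnt)
Step 2: cell (0,2)='T' (+7 fires, +8 burnt)
Step 3: cell (0,2)='F' (+8 fires, +7 burnt)
  -> target ignites at step 3
Step 4: cell (0,2)='.' (+5 fires, +8 burnt)
Step 5: cell (0,2)='.' (+2 fires, +5 burnt)
Step 6: cell (0,2)='.' (+0 fires, +2 burnt)
  fire out at step 6

3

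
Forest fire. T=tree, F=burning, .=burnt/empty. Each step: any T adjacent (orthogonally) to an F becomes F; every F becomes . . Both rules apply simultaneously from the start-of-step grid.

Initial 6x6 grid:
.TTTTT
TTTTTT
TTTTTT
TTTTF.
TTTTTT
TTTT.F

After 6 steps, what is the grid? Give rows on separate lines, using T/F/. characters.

Step 1: 4 trees catch fire, 2 burn out
  .TTTTT
  TTTTTT
  TTTTFT
  TTTF..
  TTTTFF
  TTTT..
Step 2: 5 trees catch fire, 4 burn out
  .TTTTT
  TTTTFT
  TTTF.F
  TTF...
  TTTF..
  TTTT..
Step 3: 7 trees catch fire, 5 burn out
  .TTTFT
  TTTF.F
  TTF...
  TF....
  TTF...
  TTTF..
Step 4: 7 trees catch fire, 7 burn out
  .TTF.F
  TTF...
  TF....
  F.....
  TF....
  TTF...
Step 5: 5 trees catch fire, 7 burn out
  .TF...
  TF....
  F.....
  ......
  F.....
  TF....
Step 6: 3 trees catch fire, 5 burn out
  .F....
  F.....
  ......
  ......
  ......
  F.....

.F....
F.....
......
......
......
F.....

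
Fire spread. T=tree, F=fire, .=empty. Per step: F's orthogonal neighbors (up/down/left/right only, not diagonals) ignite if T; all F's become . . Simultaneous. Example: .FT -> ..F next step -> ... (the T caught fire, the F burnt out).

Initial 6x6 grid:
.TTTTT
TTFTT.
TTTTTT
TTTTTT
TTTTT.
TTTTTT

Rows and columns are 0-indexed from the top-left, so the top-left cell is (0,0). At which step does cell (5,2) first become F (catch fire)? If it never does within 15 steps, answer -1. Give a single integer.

Step 1: cell (5,2)='T' (+4 fires, +1 burnt)
Step 2: cell (5,2)='T' (+7 fires, +4 burnt)
Step 3: cell (5,2)='T' (+6 fires, +7 burnt)
Step 4: cell (5,2)='F' (+7 fires, +6 burnt)
  -> target ignites at step 4
Step 5: cell (5,2)='.' (+5 fires, +7 burnt)
Step 6: cell (5,2)='.' (+2 fires, +5 burnt)
Step 7: cell (5,2)='.' (+1 fires, +2 burnt)
Step 8: cell (5,2)='.' (+0 fires, +1 burnt)
  fire out at step 8

4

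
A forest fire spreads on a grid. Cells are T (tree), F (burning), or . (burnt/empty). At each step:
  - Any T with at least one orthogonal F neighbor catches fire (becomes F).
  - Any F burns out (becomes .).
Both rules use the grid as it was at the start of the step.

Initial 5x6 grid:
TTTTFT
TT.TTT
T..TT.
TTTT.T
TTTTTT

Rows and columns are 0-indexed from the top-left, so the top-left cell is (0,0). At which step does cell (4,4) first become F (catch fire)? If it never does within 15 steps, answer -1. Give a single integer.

Step 1: cell (4,4)='T' (+3 fires, +1 burnt)
Step 2: cell (4,4)='T' (+4 fires, +3 burnt)
Step 3: cell (4,4)='T' (+2 fires, +4 burnt)
Step 4: cell (4,4)='T' (+3 fires, +2 burnt)
Step 5: cell (4,4)='T' (+3 fires, +3 burnt)
Step 6: cell (4,4)='F' (+4 fires, +3 burnt)
  -> target ignites at step 6
Step 7: cell (4,4)='.' (+3 fires, +4 burnt)
Step 8: cell (4,4)='.' (+2 fires, +3 burnt)
Step 9: cell (4,4)='.' (+0 fires, +2 burnt)
  fire out at step 9

6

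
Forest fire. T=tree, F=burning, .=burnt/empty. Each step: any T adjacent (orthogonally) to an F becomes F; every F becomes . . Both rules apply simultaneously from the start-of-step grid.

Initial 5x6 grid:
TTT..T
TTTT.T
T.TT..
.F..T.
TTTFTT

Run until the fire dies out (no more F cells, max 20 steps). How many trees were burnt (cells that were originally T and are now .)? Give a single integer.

Step 1: +3 fires, +2 burnt (F count now 3)
Step 2: +3 fires, +3 burnt (F count now 3)
Step 3: +0 fires, +3 burnt (F count now 0)
Fire out after step 3
Initially T: 18, now '.': 18
Total burnt (originally-T cells now '.'): 6

Answer: 6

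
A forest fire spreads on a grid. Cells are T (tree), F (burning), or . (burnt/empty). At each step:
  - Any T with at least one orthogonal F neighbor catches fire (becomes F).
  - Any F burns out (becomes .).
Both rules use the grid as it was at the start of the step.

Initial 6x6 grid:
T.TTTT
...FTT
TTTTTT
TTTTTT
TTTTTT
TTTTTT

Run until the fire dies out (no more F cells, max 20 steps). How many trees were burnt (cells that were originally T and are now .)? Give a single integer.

Step 1: +3 fires, +1 burnt (F count now 3)
Step 2: +6 fires, +3 burnt (F count now 6)
Step 3: +6 fires, +6 burnt (F count now 6)
Step 4: +6 fires, +6 burnt (F count now 6)
Step 5: +5 fires, +6 burnt (F count now 5)
Step 6: +3 fires, +5 burnt (F count now 3)
Step 7: +1 fires, +3 burnt (F count now 1)
Step 8: +0 fires, +1 burnt (F count now 0)
Fire out after step 8
Initially T: 31, now '.': 35
Total burnt (originally-T cells now '.'): 30

Answer: 30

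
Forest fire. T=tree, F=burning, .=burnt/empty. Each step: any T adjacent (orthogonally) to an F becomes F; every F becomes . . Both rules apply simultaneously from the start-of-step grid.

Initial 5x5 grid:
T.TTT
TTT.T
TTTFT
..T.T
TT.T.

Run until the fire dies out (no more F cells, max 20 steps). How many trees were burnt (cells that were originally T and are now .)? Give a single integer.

Answer: 14

Derivation:
Step 1: +2 fires, +1 burnt (F count now 2)
Step 2: +5 fires, +2 burnt (F count now 5)
Step 3: +4 fires, +5 burnt (F count now 4)
Step 4: +2 fires, +4 burnt (F count now 2)
Step 5: +1 fires, +2 burnt (F count now 1)
Step 6: +0 fires, +1 burnt (F count now 0)
Fire out after step 6
Initially T: 17, now '.': 22
Total burnt (originally-T cells now '.'): 14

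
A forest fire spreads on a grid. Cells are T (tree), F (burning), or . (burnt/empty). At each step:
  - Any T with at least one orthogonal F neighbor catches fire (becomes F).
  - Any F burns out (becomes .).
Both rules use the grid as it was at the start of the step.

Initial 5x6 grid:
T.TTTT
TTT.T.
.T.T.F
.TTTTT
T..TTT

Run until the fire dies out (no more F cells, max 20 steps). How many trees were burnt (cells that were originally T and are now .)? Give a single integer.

Step 1: +1 fires, +1 burnt (F count now 1)
Step 2: +2 fires, +1 burnt (F count now 2)
Step 3: +2 fires, +2 burnt (F count now 2)
Step 4: +3 fires, +2 burnt (F count now 3)
Step 5: +1 fires, +3 burnt (F count now 1)
Step 6: +1 fires, +1 burnt (F count now 1)
Step 7: +1 fires, +1 burnt (F count now 1)
Step 8: +2 fires, +1 burnt (F count now 2)
Step 9: +2 fires, +2 burnt (F count now 2)
Step 10: +1 fires, +2 burnt (F count now 1)
Step 11: +1 fires, +1 burnt (F count now 1)
Step 12: +2 fires, +1 burnt (F count now 2)
Step 13: +0 fires, +2 burnt (F count now 0)
Fire out after step 13
Initially T: 20, now '.': 29
Total burnt (originally-T cells now '.'): 19

Answer: 19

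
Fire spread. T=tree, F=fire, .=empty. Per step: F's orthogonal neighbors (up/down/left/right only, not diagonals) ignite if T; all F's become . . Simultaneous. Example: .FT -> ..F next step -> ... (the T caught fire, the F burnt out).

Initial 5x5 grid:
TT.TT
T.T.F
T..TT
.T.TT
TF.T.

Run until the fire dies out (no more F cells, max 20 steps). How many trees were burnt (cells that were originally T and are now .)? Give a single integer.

Step 1: +4 fires, +2 burnt (F count now 4)
Step 2: +3 fires, +4 burnt (F count now 3)
Step 3: +1 fires, +3 burnt (F count now 1)
Step 4: +1 fires, +1 burnt (F count now 1)
Step 5: +0 fires, +1 burnt (F count now 0)
Fire out after step 5
Initially T: 14, now '.': 20
Total burnt (originally-T cells now '.'): 9

Answer: 9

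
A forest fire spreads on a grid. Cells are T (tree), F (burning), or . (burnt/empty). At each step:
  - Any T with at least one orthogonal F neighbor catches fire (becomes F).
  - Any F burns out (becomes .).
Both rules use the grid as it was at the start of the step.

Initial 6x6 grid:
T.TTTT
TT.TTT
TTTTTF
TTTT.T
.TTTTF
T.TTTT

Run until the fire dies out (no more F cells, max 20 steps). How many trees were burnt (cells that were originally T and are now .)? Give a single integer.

Step 1: +5 fires, +2 burnt (F count now 5)
Step 2: +5 fires, +5 burnt (F count now 5)
Step 3: +6 fires, +5 burnt (F count now 6)
Step 4: +5 fires, +6 burnt (F count now 5)
Step 5: +4 fires, +5 burnt (F count now 4)
Step 6: +2 fires, +4 burnt (F count now 2)
Step 7: +1 fires, +2 burnt (F count now 1)
Step 8: +0 fires, +1 burnt (F count now 0)
Fire out after step 8
Initially T: 29, now '.': 35
Total burnt (originally-T cells now '.'): 28

Answer: 28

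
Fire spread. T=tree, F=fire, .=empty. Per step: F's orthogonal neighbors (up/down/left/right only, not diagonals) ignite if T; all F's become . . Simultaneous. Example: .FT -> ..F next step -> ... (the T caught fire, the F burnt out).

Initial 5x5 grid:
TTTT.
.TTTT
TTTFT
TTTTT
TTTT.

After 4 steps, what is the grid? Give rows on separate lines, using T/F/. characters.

Step 1: 4 trees catch fire, 1 burn out
  TTTT.
  .TTFT
  TTF.F
  TTTFT
  TTTT.
Step 2: 7 trees catch fire, 4 burn out
  TTTF.
  .TF.F
  TF...
  TTF.F
  TTTF.
Step 3: 5 trees catch fire, 7 burn out
  TTF..
  .F...
  F....
  TF...
  TTF..
Step 4: 3 trees catch fire, 5 burn out
  TF...
  .....
  .....
  F....
  TF...

TF...
.....
.....
F....
TF...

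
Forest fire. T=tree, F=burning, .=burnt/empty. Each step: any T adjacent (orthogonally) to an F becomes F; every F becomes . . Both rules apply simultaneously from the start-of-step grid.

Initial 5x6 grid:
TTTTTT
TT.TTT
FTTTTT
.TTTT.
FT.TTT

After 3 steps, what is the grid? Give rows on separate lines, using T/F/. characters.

Step 1: 3 trees catch fire, 2 burn out
  TTTTTT
  FT.TTT
  .FTTTT
  .TTTT.
  .F.TTT
Step 2: 4 trees catch fire, 3 burn out
  FTTTTT
  .F.TTT
  ..FTTT
  .FTTT.
  ...TTT
Step 3: 3 trees catch fire, 4 burn out
  .FTTTT
  ...TTT
  ...FTT
  ..FTT.
  ...TTT

.FTTTT
...TTT
...FTT
..FTT.
...TTT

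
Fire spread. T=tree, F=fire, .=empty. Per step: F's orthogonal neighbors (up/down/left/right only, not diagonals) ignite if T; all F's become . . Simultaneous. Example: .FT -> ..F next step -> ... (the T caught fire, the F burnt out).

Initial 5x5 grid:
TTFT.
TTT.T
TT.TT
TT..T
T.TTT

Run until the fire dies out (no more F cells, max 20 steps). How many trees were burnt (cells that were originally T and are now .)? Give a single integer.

Step 1: +3 fires, +1 burnt (F count now 3)
Step 2: +2 fires, +3 burnt (F count now 2)
Step 3: +2 fires, +2 burnt (F count now 2)
Step 4: +2 fires, +2 burnt (F count now 2)
Step 5: +1 fires, +2 burnt (F count now 1)
Step 6: +1 fires, +1 burnt (F count now 1)
Step 7: +0 fires, +1 burnt (F count now 0)
Fire out after step 7
Initially T: 18, now '.': 18
Total burnt (originally-T cells now '.'): 11

Answer: 11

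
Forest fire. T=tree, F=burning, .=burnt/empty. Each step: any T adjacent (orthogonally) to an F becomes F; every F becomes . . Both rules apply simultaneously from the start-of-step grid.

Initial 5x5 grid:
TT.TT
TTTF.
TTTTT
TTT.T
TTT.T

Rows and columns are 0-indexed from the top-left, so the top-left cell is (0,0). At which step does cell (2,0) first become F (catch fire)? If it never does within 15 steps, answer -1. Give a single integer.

Step 1: cell (2,0)='T' (+3 fires, +1 burnt)
Step 2: cell (2,0)='T' (+4 fires, +3 burnt)
Step 3: cell (2,0)='T' (+5 fires, +4 burnt)
Step 4: cell (2,0)='F' (+5 fires, +5 burnt)
  -> target ignites at step 4
Step 5: cell (2,0)='.' (+2 fires, +5 burnt)
Step 6: cell (2,0)='.' (+1 fires, +2 burnt)
Step 7: cell (2,0)='.' (+0 fires, +1 burnt)
  fire out at step 7

4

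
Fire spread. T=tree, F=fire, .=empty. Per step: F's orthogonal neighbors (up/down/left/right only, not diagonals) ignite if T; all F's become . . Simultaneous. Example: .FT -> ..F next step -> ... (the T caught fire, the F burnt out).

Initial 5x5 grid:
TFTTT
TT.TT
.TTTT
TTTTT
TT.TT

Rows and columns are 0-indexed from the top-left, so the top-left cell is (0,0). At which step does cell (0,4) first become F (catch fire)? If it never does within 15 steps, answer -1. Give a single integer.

Step 1: cell (0,4)='T' (+3 fires, +1 burnt)
Step 2: cell (0,4)='T' (+3 fires, +3 burnt)
Step 3: cell (0,4)='F' (+4 fires, +3 burnt)
  -> target ignites at step 3
Step 4: cell (0,4)='.' (+5 fires, +4 burnt)
Step 5: cell (0,4)='.' (+3 fires, +5 burnt)
Step 6: cell (0,4)='.' (+2 fires, +3 burnt)
Step 7: cell (0,4)='.' (+1 fires, +2 burnt)
Step 8: cell (0,4)='.' (+0 fires, +1 burnt)
  fire out at step 8

3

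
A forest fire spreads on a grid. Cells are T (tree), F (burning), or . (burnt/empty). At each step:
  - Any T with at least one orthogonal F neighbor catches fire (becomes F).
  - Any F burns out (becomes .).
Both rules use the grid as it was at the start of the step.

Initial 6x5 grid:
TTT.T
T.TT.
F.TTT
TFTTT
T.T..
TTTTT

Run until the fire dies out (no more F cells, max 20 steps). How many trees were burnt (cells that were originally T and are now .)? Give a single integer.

Answer: 20

Derivation:
Step 1: +3 fires, +2 burnt (F count now 3)
Step 2: +5 fires, +3 burnt (F count now 5)
Step 3: +6 fires, +5 burnt (F count now 6)
Step 4: +5 fires, +6 burnt (F count now 5)
Step 5: +1 fires, +5 burnt (F count now 1)
Step 6: +0 fires, +1 burnt (F count now 0)
Fire out after step 6
Initially T: 21, now '.': 29
Total burnt (originally-T cells now '.'): 20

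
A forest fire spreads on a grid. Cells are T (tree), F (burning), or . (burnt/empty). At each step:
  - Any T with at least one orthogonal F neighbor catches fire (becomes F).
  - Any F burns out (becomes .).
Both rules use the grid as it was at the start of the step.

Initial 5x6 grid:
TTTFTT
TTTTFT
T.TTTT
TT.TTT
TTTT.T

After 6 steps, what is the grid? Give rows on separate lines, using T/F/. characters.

Step 1: 5 trees catch fire, 2 burn out
  TTF.FT
  TTTF.F
  T.TTFT
  TT.TTT
  TTTT.T
Step 2: 6 trees catch fire, 5 burn out
  TF...F
  TTF...
  T.TF.F
  TT.TFT
  TTTT.T
Step 3: 5 trees catch fire, 6 burn out
  F.....
  TF....
  T.F...
  TT.F.F
  TTTT.T
Step 4: 3 trees catch fire, 5 burn out
  ......
  F.....
  T.....
  TT....
  TTTF.F
Step 5: 2 trees catch fire, 3 burn out
  ......
  ......
  F.....
  TT....
  TTF...
Step 6: 2 trees catch fire, 2 burn out
  ......
  ......
  ......
  FT....
  TF....

......
......
......
FT....
TF....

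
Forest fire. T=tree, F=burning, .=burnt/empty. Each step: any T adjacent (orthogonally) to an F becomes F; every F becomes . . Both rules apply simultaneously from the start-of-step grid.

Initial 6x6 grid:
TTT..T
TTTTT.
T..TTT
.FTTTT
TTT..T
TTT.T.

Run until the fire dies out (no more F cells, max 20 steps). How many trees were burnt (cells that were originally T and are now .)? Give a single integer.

Step 1: +2 fires, +1 burnt (F count now 2)
Step 2: +4 fires, +2 burnt (F count now 4)
Step 3: +4 fires, +4 burnt (F count now 4)
Step 4: +3 fires, +4 burnt (F count now 3)
Step 5: +4 fires, +3 burnt (F count now 4)
Step 6: +2 fires, +4 burnt (F count now 2)
Step 7: +2 fires, +2 burnt (F count now 2)
Step 8: +2 fires, +2 burnt (F count now 2)
Step 9: +0 fires, +2 burnt (F count now 0)
Fire out after step 9
Initially T: 25, now '.': 34
Total burnt (originally-T cells now '.'): 23

Answer: 23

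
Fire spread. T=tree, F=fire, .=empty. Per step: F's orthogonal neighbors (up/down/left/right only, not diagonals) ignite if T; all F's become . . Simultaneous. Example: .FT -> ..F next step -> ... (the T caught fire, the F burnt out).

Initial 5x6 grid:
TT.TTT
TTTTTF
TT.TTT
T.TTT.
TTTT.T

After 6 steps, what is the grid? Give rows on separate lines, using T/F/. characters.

Step 1: 3 trees catch fire, 1 burn out
  TT.TTF
  TTTTF.
  TT.TTF
  T.TTT.
  TTTT.T
Step 2: 3 trees catch fire, 3 burn out
  TT.TF.
  TTTF..
  TT.TF.
  T.TTT.
  TTTT.T
Step 3: 4 trees catch fire, 3 burn out
  TT.F..
  TTF...
  TT.F..
  T.TTF.
  TTTT.T
Step 4: 2 trees catch fire, 4 burn out
  TT....
  TF....
  TT....
  T.TF..
  TTTT.T
Step 5: 5 trees catch fire, 2 burn out
  TF....
  F.....
  TF....
  T.F...
  TTTF.T
Step 6: 3 trees catch fire, 5 burn out
  F.....
  ......
  F.....
  T.....
  TTF..T

F.....
......
F.....
T.....
TTF..T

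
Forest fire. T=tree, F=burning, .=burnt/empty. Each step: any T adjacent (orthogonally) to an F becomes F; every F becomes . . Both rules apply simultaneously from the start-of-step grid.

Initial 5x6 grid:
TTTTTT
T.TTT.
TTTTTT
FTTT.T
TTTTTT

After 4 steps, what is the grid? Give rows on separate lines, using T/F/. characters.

Step 1: 3 trees catch fire, 1 burn out
  TTTTTT
  T.TTT.
  FTTTTT
  .FTT.T
  FTTTTT
Step 2: 4 trees catch fire, 3 burn out
  TTTTTT
  F.TTT.
  .FTTTT
  ..FT.T
  .FTTTT
Step 3: 4 trees catch fire, 4 burn out
  FTTTTT
  ..TTT.
  ..FTTT
  ...F.T
  ..FTTT
Step 4: 4 trees catch fire, 4 burn out
  .FTTTT
  ..FTT.
  ...FTT
  .....T
  ...FTT

.FTTTT
..FTT.
...FTT
.....T
...FTT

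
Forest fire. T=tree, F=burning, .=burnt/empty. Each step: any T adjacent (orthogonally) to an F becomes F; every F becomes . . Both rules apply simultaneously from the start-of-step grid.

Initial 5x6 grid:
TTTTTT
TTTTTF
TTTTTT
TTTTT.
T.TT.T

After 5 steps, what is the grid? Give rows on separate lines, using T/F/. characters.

Step 1: 3 trees catch fire, 1 burn out
  TTTTTF
  TTTTF.
  TTTTTF
  TTTTT.
  T.TT.T
Step 2: 3 trees catch fire, 3 burn out
  TTTTF.
  TTTF..
  TTTTF.
  TTTTT.
  T.TT.T
Step 3: 4 trees catch fire, 3 burn out
  TTTF..
  TTF...
  TTTF..
  TTTTF.
  T.TT.T
Step 4: 4 trees catch fire, 4 burn out
  TTF...
  TF....
  TTF...
  TTTF..
  T.TT.T
Step 5: 5 trees catch fire, 4 burn out
  TF....
  F.....
  TF....
  TTF...
  T.TF.T

TF....
F.....
TF....
TTF...
T.TF.T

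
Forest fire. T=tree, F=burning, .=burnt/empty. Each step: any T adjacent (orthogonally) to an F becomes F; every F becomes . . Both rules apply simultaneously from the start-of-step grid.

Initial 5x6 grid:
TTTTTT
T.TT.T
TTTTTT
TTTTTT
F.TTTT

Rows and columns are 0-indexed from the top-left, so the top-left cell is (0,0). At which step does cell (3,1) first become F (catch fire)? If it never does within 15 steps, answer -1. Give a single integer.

Step 1: cell (3,1)='T' (+1 fires, +1 burnt)
Step 2: cell (3,1)='F' (+2 fires, +1 burnt)
  -> target ignites at step 2
Step 3: cell (3,1)='.' (+3 fires, +2 burnt)
Step 4: cell (3,1)='.' (+4 fires, +3 burnt)
Step 5: cell (3,1)='.' (+5 fires, +4 burnt)
Step 6: cell (3,1)='.' (+5 fires, +5 burnt)
Step 7: cell (3,1)='.' (+3 fires, +5 burnt)
Step 8: cell (3,1)='.' (+2 fires, +3 burnt)
Step 9: cell (3,1)='.' (+1 fires, +2 burnt)
Step 10: cell (3,1)='.' (+0 fires, +1 burnt)
  fire out at step 10

2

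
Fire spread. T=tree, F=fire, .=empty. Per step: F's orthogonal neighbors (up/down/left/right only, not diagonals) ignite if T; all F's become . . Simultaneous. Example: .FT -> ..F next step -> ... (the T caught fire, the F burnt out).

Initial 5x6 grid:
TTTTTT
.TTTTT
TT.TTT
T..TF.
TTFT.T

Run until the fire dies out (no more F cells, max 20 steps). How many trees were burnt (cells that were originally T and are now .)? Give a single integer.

Step 1: +4 fires, +2 burnt (F count now 4)
Step 2: +4 fires, +4 burnt (F count now 4)
Step 3: +4 fires, +4 burnt (F count now 4)
Step 4: +4 fires, +4 burnt (F count now 4)
Step 5: +3 fires, +4 burnt (F count now 3)
Step 6: +1 fires, +3 burnt (F count now 1)
Step 7: +1 fires, +1 burnt (F count now 1)
Step 8: +0 fires, +1 burnt (F count now 0)
Fire out after step 8
Initially T: 22, now '.': 29
Total burnt (originally-T cells now '.'): 21

Answer: 21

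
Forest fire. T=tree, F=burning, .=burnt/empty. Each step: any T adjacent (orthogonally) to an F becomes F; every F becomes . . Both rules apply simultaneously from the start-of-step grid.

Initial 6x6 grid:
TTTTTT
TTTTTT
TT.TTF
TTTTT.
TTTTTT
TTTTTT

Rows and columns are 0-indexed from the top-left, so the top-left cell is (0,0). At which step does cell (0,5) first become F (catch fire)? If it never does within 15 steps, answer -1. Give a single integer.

Step 1: cell (0,5)='T' (+2 fires, +1 burnt)
Step 2: cell (0,5)='F' (+4 fires, +2 burnt)
  -> target ignites at step 2
Step 3: cell (0,5)='.' (+4 fires, +4 burnt)
Step 4: cell (0,5)='.' (+6 fires, +4 burnt)
Step 5: cell (0,5)='.' (+6 fires, +6 burnt)
Step 6: cell (0,5)='.' (+6 fires, +6 burnt)
Step 7: cell (0,5)='.' (+4 fires, +6 burnt)
Step 8: cell (0,5)='.' (+1 fires, +4 burnt)
Step 9: cell (0,5)='.' (+0 fires, +1 burnt)
  fire out at step 9

2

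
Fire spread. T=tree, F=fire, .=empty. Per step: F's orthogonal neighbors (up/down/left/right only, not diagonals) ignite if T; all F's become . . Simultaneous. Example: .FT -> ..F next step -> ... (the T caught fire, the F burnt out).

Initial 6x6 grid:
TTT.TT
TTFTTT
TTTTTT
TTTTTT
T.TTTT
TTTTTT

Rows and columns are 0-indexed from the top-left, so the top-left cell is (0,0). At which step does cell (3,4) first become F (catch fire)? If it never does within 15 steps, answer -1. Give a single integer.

Step 1: cell (3,4)='T' (+4 fires, +1 burnt)
Step 2: cell (3,4)='T' (+6 fires, +4 burnt)
Step 3: cell (3,4)='T' (+8 fires, +6 burnt)
Step 4: cell (3,4)='F' (+6 fires, +8 burnt)
  -> target ignites at step 4
Step 5: cell (3,4)='.' (+5 fires, +6 burnt)
Step 6: cell (3,4)='.' (+3 fires, +5 burnt)
Step 7: cell (3,4)='.' (+1 fires, +3 burnt)
Step 8: cell (3,4)='.' (+0 fires, +1 burnt)
  fire out at step 8

4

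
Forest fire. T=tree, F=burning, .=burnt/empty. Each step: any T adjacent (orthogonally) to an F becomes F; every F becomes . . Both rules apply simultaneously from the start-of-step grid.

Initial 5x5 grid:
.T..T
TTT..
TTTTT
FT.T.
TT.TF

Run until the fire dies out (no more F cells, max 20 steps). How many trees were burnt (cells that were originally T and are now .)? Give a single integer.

Answer: 14

Derivation:
Step 1: +4 fires, +2 burnt (F count now 4)
Step 2: +4 fires, +4 burnt (F count now 4)
Step 3: +3 fires, +4 burnt (F count now 3)
Step 4: +3 fires, +3 burnt (F count now 3)
Step 5: +0 fires, +3 burnt (F count now 0)
Fire out after step 5
Initially T: 15, now '.': 24
Total burnt (originally-T cells now '.'): 14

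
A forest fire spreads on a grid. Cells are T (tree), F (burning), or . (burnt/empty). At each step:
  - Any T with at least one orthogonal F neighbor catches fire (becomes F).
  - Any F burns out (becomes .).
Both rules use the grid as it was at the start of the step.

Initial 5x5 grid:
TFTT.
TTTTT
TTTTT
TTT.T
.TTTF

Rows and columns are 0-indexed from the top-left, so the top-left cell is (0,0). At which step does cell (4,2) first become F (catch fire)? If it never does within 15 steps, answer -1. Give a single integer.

Step 1: cell (4,2)='T' (+5 fires, +2 burnt)
Step 2: cell (4,2)='F' (+6 fires, +5 burnt)
  -> target ignites at step 2
Step 3: cell (4,2)='.' (+8 fires, +6 burnt)
Step 4: cell (4,2)='.' (+1 fires, +8 burnt)
Step 5: cell (4,2)='.' (+0 fires, +1 burnt)
  fire out at step 5

2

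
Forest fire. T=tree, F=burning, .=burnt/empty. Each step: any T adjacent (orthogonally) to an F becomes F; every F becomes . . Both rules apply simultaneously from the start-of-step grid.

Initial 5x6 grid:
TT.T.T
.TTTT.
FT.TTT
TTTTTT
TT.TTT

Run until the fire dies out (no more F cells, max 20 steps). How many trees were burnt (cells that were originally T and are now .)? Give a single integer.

Step 1: +2 fires, +1 burnt (F count now 2)
Step 2: +3 fires, +2 burnt (F count now 3)
Step 3: +4 fires, +3 burnt (F count now 4)
Step 4: +3 fires, +4 burnt (F count now 3)
Step 5: +5 fires, +3 burnt (F count now 5)
Step 6: +3 fires, +5 burnt (F count now 3)
Step 7: +2 fires, +3 burnt (F count now 2)
Step 8: +0 fires, +2 burnt (F count now 0)
Fire out after step 8
Initially T: 23, now '.': 29
Total burnt (originally-T cells now '.'): 22

Answer: 22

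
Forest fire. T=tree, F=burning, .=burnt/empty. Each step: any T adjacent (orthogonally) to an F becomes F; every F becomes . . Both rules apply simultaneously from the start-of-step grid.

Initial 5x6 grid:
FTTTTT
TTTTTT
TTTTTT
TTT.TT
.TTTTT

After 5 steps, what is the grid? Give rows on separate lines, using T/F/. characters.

Step 1: 2 trees catch fire, 1 burn out
  .FTTTT
  FTTTTT
  TTTTTT
  TTT.TT
  .TTTTT
Step 2: 3 trees catch fire, 2 burn out
  ..FTTT
  .FTTTT
  FTTTTT
  TTT.TT
  .TTTTT
Step 3: 4 trees catch fire, 3 burn out
  ...FTT
  ..FTTT
  .FTTTT
  FTT.TT
  .TTTTT
Step 4: 4 trees catch fire, 4 burn out
  ....FT
  ...FTT
  ..FTTT
  .FT.TT
  .TTTTT
Step 5: 5 trees catch fire, 4 burn out
  .....F
  ....FT
  ...FTT
  ..F.TT
  .FTTTT

.....F
....FT
...FTT
..F.TT
.FTTTT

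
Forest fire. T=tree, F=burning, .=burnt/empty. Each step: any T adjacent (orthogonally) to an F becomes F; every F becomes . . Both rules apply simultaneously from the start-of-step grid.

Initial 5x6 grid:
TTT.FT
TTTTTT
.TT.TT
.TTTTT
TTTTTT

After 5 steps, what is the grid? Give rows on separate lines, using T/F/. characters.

Step 1: 2 trees catch fire, 1 burn out
  TTT..F
  TTTTFT
  .TT.TT
  .TTTTT
  TTTTTT
Step 2: 3 trees catch fire, 2 burn out
  TTT...
  TTTF.F
  .TT.FT
  .TTTTT
  TTTTTT
Step 3: 3 trees catch fire, 3 burn out
  TTT...
  TTF...
  .TT..F
  .TTTFT
  TTTTTT
Step 4: 6 trees catch fire, 3 burn out
  TTF...
  TF....
  .TF...
  .TTF.F
  TTTTFT
Step 5: 6 trees catch fire, 6 burn out
  TF....
  F.....
  .F....
  .TF...
  TTTF.F

TF....
F.....
.F....
.TF...
TTTF.F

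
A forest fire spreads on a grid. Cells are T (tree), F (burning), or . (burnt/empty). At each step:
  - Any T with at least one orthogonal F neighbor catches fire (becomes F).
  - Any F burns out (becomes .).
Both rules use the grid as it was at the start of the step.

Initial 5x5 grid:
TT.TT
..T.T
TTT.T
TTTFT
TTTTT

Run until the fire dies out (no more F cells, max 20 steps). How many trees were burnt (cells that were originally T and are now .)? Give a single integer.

Answer: 17

Derivation:
Step 1: +3 fires, +1 burnt (F count now 3)
Step 2: +5 fires, +3 burnt (F count now 5)
Step 3: +5 fires, +5 burnt (F count now 5)
Step 4: +3 fires, +5 burnt (F count now 3)
Step 5: +1 fires, +3 burnt (F count now 1)
Step 6: +0 fires, +1 burnt (F count now 0)
Fire out after step 6
Initially T: 19, now '.': 23
Total burnt (originally-T cells now '.'): 17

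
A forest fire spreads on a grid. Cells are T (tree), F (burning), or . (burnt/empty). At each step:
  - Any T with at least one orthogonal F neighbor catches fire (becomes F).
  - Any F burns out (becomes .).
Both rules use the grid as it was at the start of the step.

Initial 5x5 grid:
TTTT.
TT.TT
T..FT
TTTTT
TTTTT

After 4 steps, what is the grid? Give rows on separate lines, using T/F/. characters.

Step 1: 3 trees catch fire, 1 burn out
  TTTT.
  TT.FT
  T...F
  TTTFT
  TTTTT
Step 2: 5 trees catch fire, 3 burn out
  TTTF.
  TT..F
  T....
  TTF.F
  TTTFT
Step 3: 4 trees catch fire, 5 burn out
  TTF..
  TT...
  T....
  TF...
  TTF.F
Step 4: 3 trees catch fire, 4 burn out
  TF...
  TT...
  T....
  F....
  TF...

TF...
TT...
T....
F....
TF...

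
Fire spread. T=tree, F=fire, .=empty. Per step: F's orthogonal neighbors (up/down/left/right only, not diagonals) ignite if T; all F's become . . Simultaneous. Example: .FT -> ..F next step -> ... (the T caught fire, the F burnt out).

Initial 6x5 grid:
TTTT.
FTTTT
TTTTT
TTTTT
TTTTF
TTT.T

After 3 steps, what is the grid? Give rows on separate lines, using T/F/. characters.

Step 1: 6 trees catch fire, 2 burn out
  FTTT.
  .FTTT
  FTTTT
  TTTTF
  TTTF.
  TTT.F
Step 2: 7 trees catch fire, 6 burn out
  .FTT.
  ..FTT
  .FTTF
  FTTF.
  TTF..
  TTT..
Step 3: 10 trees catch fire, 7 burn out
  ..FT.
  ...FF
  ..FF.
  .FF..
  FF...
  TTF..

..FT.
...FF
..FF.
.FF..
FF...
TTF..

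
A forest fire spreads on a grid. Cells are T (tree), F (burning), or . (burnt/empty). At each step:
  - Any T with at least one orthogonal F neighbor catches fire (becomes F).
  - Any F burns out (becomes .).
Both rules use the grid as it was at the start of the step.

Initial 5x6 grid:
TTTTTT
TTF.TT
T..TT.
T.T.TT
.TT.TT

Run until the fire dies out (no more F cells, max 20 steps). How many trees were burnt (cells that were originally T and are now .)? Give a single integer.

Step 1: +2 fires, +1 burnt (F count now 2)
Step 2: +3 fires, +2 burnt (F count now 3)
Step 3: +3 fires, +3 burnt (F count now 3)
Step 4: +3 fires, +3 burnt (F count now 3)
Step 5: +2 fires, +3 burnt (F count now 2)
Step 6: +2 fires, +2 burnt (F count now 2)
Step 7: +2 fires, +2 burnt (F count now 2)
Step 8: +1 fires, +2 burnt (F count now 1)
Step 9: +0 fires, +1 burnt (F count now 0)
Fire out after step 9
Initially T: 21, now '.': 27
Total burnt (originally-T cells now '.'): 18

Answer: 18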